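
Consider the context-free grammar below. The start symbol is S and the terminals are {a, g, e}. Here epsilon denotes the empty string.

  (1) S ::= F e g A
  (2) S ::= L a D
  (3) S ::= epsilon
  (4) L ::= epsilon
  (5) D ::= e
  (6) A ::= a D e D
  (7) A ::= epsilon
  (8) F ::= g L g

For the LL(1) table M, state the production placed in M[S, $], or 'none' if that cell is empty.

S ::= epsilon

FIRST(L) = {epsilon}
FIRST(D) = {e}
FIRST(A) = {epsilon, a}
FIRST(F) = {g}
FIRST(S) = {epsilon, a, g}  (via F e g A, L a D)
FOLLOW(S) includes $ since S is the start symbol.
FOLLOW(S): S appears on no right-hand side. Thus FOLLOW(S) = {$}.
For S ::= F e g A: FIRST(F e g A) = {g}, so it goes in M[S, t] for t ∈ {g}.
For S ::= L a D: FIRST(L a D) = {a}, so it goes in M[S, t] for t ∈ {a}.
For S ::= epsilon: FIRST(epsilon) = {epsilon}, so it goes in M[S, t] for t ∈ {}; since epsilon ∈ FIRST, also for every t ∈ FOLLOW(S) = {$}.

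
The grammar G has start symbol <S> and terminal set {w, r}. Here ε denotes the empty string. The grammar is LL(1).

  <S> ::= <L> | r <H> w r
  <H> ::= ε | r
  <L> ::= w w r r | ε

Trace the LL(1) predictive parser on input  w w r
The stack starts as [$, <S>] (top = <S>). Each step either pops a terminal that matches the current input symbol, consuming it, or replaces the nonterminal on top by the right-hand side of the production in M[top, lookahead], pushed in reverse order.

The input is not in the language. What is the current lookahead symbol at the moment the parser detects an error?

$

step 1: stack=$ <S>  input=w w r $  — expand <S> ::= <L>
step 2: stack=$ <L>  input=w w r $  — expand <L> ::= w w r r
step 3: stack=$ r r w w  input=w w r $  — match w
step 4: stack=$ r r w  input=w r $  — match w
step 5: stack=$ r r  input=r $  — match r
step 6: stack=$ r  input=$  — error: top is terminal r but lookahead is $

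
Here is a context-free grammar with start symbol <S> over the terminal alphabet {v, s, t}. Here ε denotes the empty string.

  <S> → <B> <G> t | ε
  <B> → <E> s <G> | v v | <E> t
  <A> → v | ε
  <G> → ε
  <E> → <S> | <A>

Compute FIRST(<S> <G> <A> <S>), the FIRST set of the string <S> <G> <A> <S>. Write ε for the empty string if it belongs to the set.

FIRST(<A>) = {ε, v}
FIRST(<G>) = {ε}
FIRST(<S>) = {ε, s, t, v}  (via <B> <G> t)
FIRST(<E>) = {ε, s, t, v}  (via <S>, <A>)
FIRST(<B>) = {s, t, v}  (via <E> s <G>, <E> t)
FIRST(<S> <G> <A> <S>): take FIRST of each symbol in turn, carrying on past any symbol whose FIRST contains ε; result {ε, s, t, v}.

{ε, s, t, v}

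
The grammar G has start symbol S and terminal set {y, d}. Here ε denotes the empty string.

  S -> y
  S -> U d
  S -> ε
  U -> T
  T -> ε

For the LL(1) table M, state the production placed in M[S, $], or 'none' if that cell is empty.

S -> ε

FIRST(T): from T->ε we get {ε}. So FIRST(T) = {ε}.
FIRST(U): from U->T we get {ε}. So FIRST(U) = {ε}.
FIRST(S): from S->y we get {y}; from S->U d we get {d}; from S->ε we get {ε}. So FIRST(S) = {ε, d, y}.
FOLLOW(S) includes $ since S is the start symbol.
FOLLOW(S): S appears on no right-hand side. Thus FOLLOW(S) = {$}.
For S -> y: FIRST(y) = {y}, so it goes in M[S, t] for t ∈ {y}.
For S -> U d: FIRST(U d) = {d}, so it goes in M[S, t] for t ∈ {d}.
For S -> ε: FIRST(ε) = {ε}, so it goes in M[S, t] for t ∈ {}; since ε ∈ FIRST, also for every t ∈ FOLLOW(S) = {$}.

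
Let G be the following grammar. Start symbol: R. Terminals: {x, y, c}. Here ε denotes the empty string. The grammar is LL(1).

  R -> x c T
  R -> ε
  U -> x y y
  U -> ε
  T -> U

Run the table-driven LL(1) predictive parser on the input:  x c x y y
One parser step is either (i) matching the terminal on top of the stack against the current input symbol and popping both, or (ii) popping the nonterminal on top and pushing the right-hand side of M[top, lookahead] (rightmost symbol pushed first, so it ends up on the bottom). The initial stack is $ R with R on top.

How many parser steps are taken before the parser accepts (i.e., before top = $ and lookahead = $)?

8

     Stack    Input        Action
  1  $ R      x c x y y $  expand R -> x c T
  2  $ T c x  x c x y y $  match x
  3  $ T c    c x y y $    match c
  4  $ T      x y y $      expand T -> U
  5  $ U      x y y $      expand U -> x y y
  6  $ y y x  x y y $      match x
  7  $ y y    y y $        match y
  8  $ y      y $          match y
Accept reached after 8 steps.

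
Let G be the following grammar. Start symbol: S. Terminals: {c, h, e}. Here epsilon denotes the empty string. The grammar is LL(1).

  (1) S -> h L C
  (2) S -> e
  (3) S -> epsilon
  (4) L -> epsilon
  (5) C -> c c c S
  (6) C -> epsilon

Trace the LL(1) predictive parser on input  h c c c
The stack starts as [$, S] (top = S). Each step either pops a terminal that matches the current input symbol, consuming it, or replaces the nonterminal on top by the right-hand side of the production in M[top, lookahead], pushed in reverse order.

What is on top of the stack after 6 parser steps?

step 1: stack=$ S  input=h c c c $  — expand S -> h L C
step 2: stack=$ C L h  input=h c c c $  — match h
step 3: stack=$ C L  input=c c c $  — expand L -> epsilon
step 4: stack=$ C  input=c c c $  — expand C -> c c c S
step 5: stack=$ S c c c  input=c c c $  — match c
step 6: stack=$ S c c  input=c c $  — match c
Stack after step 6: $ S c (top = c).

c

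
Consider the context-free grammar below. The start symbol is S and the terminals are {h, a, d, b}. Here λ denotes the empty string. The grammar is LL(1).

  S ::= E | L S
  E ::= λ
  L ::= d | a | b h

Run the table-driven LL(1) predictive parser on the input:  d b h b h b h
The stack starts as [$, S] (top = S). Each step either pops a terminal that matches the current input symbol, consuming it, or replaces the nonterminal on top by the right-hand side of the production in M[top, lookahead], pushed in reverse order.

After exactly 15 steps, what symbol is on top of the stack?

      Stack    Input            Action
   1  $ S      d b h b h b h $  expand S ::= L S
   2  $ S L    d b h b h b h $  expand L ::= d
   3  $ S d    d b h b h b h $  match d
   4  $ S      b h b h b h $    expand S ::= L S
   5  $ S L    b h b h b h $    expand L ::= b h
   6  $ S h b  b h b h b h $    match b
   7  $ S h    h b h b h $      match h
   8  $ S      b h b h $        expand S ::= L S
   9  $ S L    b h b h $        expand L ::= b h
  10  $ S h b  b h b h $        match b
  11  $ S h    h b h $          match h
  12  $ S      b h $            expand S ::= L S
  13  $ S L    b h $            expand L ::= b h
  14  $ S h b  b h $            match b
  15  $ S h    h $              match h
Stack after step 15: $ S (top = S).

S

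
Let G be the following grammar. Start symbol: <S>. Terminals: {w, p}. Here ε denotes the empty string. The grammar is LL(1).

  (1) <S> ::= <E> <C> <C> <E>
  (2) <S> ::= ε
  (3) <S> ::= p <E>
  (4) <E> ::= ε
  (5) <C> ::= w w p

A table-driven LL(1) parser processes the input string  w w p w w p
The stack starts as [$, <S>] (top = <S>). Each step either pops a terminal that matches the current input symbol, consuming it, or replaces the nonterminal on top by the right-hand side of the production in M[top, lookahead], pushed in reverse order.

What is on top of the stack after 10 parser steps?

<E>

      Stack              Input          Action
   1  $ <S>              w w p w w p $  expand <S> ::= <E> <C> <C> <E>
   2  $ <E> <C> <C> <E>  w w p w w p $  expand <E> ::= ε
   3  $ <E> <C> <C>      w w p w w p $  expand <C> ::= w w p
   4  $ <E> <C> p w w    w w p w w p $  match w
   5  $ <E> <C> p w      w p w w p $    match w
   6  $ <E> <C> p        p w w p $      match p
   7  $ <E> <C>          w w p $        expand <C> ::= w w p
   8  $ <E> p w w        w w p $        match w
   9  $ <E> p w          w p $          match w
  10  $ <E> p            p $            match p
Stack after step 10: $ <E> (top = <E>).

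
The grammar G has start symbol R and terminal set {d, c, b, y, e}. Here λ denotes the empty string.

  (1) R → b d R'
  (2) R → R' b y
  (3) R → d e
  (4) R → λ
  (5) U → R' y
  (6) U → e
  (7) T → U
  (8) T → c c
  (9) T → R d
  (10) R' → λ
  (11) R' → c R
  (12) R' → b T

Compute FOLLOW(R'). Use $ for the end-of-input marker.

{$, b, d, y}

FIRST(R'): from R'→λ we get {λ}; from R'→c R we get {c}; from R'→b T we get {b}. So FIRST(R') = {λ, b, c}.
FIRST(R): from R→b d R' we get {b}; from R→R' b y we get {b, c}; from R→d e we get {d}; from R→λ we get {λ}. So FIRST(R) = {λ, b, c, d}.
FIRST(U): from U→R' y we get {b, c, y}; from U→e we get {e}. So FIRST(U) = {b, c, e, y}.
FIRST(T): from T→U we get {b, c, e, y}; from T→c c we get {c}; from T→R d we get {b, c, d}. So FIRST(T) = {b, c, d, e, y}.
FOLLOW(R) includes $ since R is the start symbol.
FOLLOW(R): in T→R d, R is followed by d with FIRST {d}; in R'→c R, the suffix after R is empty, so FOLLOW(R) ⊇ FOLLOW(R') = {$, b, d, y}. Thus FOLLOW(R) = {$, b, d, y}.
FOLLOW(R'): in R→b d R', the suffix after R' is empty, so FOLLOW(R') ⊇ FOLLOW(R) = {$, b, d, y}; in R→R' b y, R' is followed by b y with FIRST {b}; in U→R' y, R' is followed by y with FIRST {y}. Thus FOLLOW(R') = {$, b, d, y}.
FOLLOW(T): in R'→b T, the suffix after T is empty, so FOLLOW(T) ⊇ FOLLOW(R') = {$, b, d, y}. Thus FOLLOW(T) = {$, b, d, y}.
FOLLOW(U): in T→U, the suffix after U is empty, so FOLLOW(U) ⊇ FOLLOW(T) = {$, b, d, y}. Thus FOLLOW(U) = {$, b, d, y}.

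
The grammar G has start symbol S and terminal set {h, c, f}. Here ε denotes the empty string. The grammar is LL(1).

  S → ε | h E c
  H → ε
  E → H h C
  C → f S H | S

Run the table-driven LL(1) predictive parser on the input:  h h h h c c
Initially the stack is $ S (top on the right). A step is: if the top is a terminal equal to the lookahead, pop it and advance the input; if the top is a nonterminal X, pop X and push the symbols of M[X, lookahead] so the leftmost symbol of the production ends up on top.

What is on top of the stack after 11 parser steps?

C

step 1: stack=$ S  input=h h h h c c $  — expand S → h E c
step 2: stack=$ c E h  input=h h h h c c $  — match h
step 3: stack=$ c E  input=h h h c c $  — expand E → H h C
step 4: stack=$ c C h H  input=h h h c c $  — expand H → ε
step 5: stack=$ c C h  input=h h h c c $  — match h
step 6: stack=$ c C  input=h h c c $  — expand C → S
step 7: stack=$ c S  input=h h c c $  — expand S → h E c
step 8: stack=$ c c E h  input=h h c c $  — match h
step 9: stack=$ c c E  input=h c c $  — expand E → H h C
step 10: stack=$ c c C h H  input=h c c $  — expand H → ε
step 11: stack=$ c c C h  input=h c c $  — match h
Stack after step 11: $ c c C (top = C).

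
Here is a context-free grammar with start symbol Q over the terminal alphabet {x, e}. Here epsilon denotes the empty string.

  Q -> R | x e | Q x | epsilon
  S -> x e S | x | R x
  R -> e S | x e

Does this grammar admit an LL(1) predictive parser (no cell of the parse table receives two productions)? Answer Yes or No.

No

FIRST(Q) = {epsilon, e, x}
FIRST(S) = {e, x}
FIRST(R) = {e, x}
FOLLOW(Q) = {$, x}
FOLLOW(S) = {$, x}
FOLLOW(R) = {$, x}
Cell M[Q, e] receives both Q -> R and Q -> Q x — the grammar is not LL(1).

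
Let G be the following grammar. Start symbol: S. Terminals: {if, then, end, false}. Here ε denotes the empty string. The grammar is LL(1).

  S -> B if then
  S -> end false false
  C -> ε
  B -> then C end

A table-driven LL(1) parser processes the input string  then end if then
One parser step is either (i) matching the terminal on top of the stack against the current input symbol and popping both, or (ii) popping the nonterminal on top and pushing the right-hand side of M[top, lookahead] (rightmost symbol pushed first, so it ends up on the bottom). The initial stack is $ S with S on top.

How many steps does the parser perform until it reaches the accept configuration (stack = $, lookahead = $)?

     Stack                 Input               Action
  1  $ S                   then end if then $  expand S -> B if then
  2  $ then if B           then end if then $  expand B -> then C end
  3  $ then if end C then  then end if then $  match then
  4  $ then if end C       end if then $       expand C -> ε
  5  $ then if end         end if then $       match end
  6  $ then if             if then $           match if
  7  $ then                then $              match then
Accept reached after 7 steps.

7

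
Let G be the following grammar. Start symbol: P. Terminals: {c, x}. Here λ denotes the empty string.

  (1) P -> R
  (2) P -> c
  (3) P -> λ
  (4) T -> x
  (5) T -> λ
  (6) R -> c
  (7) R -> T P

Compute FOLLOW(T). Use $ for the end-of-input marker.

FIRST(T) = {λ, x}
FIRST(P) = {λ, c, x}  (via R)
FIRST(R) = {λ, c, x}  (via T P)
FOLLOW(P) includes $ since P is the start symbol.
FOLLOW(P): in R->T P, the suffix after P is empty, so FOLLOW(P) ⊇ FOLLOW(R) = {$}. Thus FOLLOW(P) = {$}.
FOLLOW(R): in P->R, the suffix after R is empty, so FOLLOW(R) ⊇ FOLLOW(P) = {$}. Thus FOLLOW(R) = {$}.
FOLLOW(T): in R->T P, T is followed by P with FIRST {λ, c, x}; in R->T P, the suffix after T is nullable, so FOLLOW(T) ⊇ FOLLOW(R) = {$}. Thus FOLLOW(T) = {$, c, x}.

{$, c, x}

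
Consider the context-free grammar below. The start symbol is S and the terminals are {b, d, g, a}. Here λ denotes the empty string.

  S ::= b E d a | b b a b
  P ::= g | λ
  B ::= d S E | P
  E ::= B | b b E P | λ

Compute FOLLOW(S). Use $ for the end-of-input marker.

FIRST(S) = {b}
FIRST(P) = {λ, g}
FIRST(B) = {λ, d, g}  (via P)
FIRST(E) = {λ, b, d, g}  (via B)
FOLLOW(S) includes $ since S is the start symbol.
FOLLOW(S): in B::=d S E, S is followed by E with FIRST {λ, b, d, g}; in B::=d S E, the suffix after S is nullable, so FOLLOW(S) ⊇ FOLLOW(B) = {d, g}. Thus FOLLOW(S) = {$, b, d, g}.
FOLLOW(P): in B::=P, the suffix after P is empty, so FOLLOW(P) ⊇ FOLLOW(B) = {d, g}; in E::=b b E P, the suffix after P is empty, so FOLLOW(P) ⊇ FOLLOW(E) = {d, g}. Thus FOLLOW(P) = {d, g}.
FOLLOW(B): in E::=B, the suffix after B is empty, so FOLLOW(B) ⊇ FOLLOW(E) = {d, g}. Thus FOLLOW(B) = {d, g}.
FOLLOW(E): in S::=b E d a, E is followed by d a with FIRST {d}; in B::=d S E, the suffix after E is empty, so FOLLOW(E) ⊇ FOLLOW(B) = {d, g}; in E::=b b E P, E is followed by P with FIRST {λ, g}; in E::=b b E P, the suffix after E is nullable (adds nothing new). Thus FOLLOW(E) = {d, g}.

{$, b, d, g}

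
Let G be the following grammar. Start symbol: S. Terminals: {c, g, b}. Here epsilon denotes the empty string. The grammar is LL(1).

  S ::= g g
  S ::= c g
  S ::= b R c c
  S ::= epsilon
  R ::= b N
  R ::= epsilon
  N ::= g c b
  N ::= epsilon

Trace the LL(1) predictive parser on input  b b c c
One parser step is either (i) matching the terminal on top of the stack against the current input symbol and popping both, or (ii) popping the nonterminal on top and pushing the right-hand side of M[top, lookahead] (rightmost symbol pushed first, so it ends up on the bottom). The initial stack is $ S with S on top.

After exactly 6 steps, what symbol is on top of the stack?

c

     Stack      Input      Action
  1  $ S        b b c c $  expand S ::= b R c c
  2  $ c c R b  b b c c $  match b
  3  $ c c R    b c c $    expand R ::= b N
  4  $ c c N b  b c c $    match b
  5  $ c c N    c c $      expand N ::= epsilon
  6  $ c c      c c $      match c
Stack after step 6: $ c (top = c).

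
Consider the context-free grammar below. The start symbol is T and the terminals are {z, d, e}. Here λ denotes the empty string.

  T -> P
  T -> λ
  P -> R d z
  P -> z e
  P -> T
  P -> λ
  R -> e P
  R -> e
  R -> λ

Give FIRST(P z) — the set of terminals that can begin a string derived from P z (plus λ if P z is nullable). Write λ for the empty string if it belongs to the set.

{d, e, z}

FIRST(R) = {λ, e}
FIRST(T) = {λ, d, e, z}  (via P)
FIRST(P) = {λ, d, e, z}  (via R d z, T)
FIRST(P z): take FIRST of each symbol in turn, carrying on past any symbol whose FIRST contains λ; result {d, e, z}.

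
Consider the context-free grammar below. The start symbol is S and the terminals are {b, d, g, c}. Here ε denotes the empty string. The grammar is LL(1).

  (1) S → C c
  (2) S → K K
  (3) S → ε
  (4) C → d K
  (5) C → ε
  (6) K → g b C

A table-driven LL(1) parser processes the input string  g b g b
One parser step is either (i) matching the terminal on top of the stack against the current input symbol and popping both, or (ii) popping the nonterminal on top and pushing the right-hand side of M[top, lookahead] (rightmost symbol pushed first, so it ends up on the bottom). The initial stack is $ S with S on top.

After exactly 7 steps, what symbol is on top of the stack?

b

step 1: stack=$ S  input=g b g b $  — expand S → K K
step 2: stack=$ K K  input=g b g b $  — expand K → g b C
step 3: stack=$ K C b g  input=g b g b $  — match g
step 4: stack=$ K C b  input=b g b $  — match b
step 5: stack=$ K C  input=g b $  — expand C → ε
step 6: stack=$ K  input=g b $  — expand K → g b C
step 7: stack=$ C b g  input=g b $  — match g
Stack after step 7: $ C b (top = b).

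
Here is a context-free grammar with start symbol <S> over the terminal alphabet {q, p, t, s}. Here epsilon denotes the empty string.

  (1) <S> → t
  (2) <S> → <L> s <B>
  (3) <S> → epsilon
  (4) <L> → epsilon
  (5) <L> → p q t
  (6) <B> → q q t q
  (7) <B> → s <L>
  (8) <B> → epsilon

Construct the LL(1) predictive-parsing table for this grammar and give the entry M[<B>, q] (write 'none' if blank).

<B> → q q t q

FIRST(<L>) = {epsilon, p}
FIRST(<B>) = {epsilon, q, s}
FIRST(<S>) = {epsilon, p, s, t}  (via <L> s <B>)
FOLLOW(<S>) includes $ since <S> is the start symbol.
FOLLOW(<S>): <S> appears on no right-hand side. Thus FOLLOW(<S>) = {$}.
FOLLOW(<B>): in <S>→<L> s <B>, the suffix after <B> is empty, so FOLLOW(<B>) ⊇ FOLLOW(<S>) = {$}. Thus FOLLOW(<B>) = {$}.
For <B> → q q t q: FIRST(q q t q) = {q}, so it goes in M[<B>, t] for t ∈ {q}.
For <B> → s <L>: FIRST(s <L>) = {s}, so it goes in M[<B>, t] for t ∈ {s}.
For <B> → epsilon: FIRST(epsilon) = {epsilon}, so it goes in M[<B>, t] for t ∈ {}; since epsilon ∈ FIRST, also for every t ∈ FOLLOW(<B>) = {$}.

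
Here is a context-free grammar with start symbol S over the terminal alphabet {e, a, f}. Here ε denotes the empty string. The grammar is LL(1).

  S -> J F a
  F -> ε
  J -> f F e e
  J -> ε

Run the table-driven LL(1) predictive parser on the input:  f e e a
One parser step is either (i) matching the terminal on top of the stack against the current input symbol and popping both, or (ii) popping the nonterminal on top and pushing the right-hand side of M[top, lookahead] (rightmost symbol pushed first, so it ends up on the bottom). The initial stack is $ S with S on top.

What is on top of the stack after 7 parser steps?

a

step 1: stack=$ S  input=f e e a $  — expand S -> J F a
step 2: stack=$ a F J  input=f e e a $  — expand J -> f F e e
step 3: stack=$ a F e e F f  input=f e e a $  — match f
step 4: stack=$ a F e e F  input=e e a $  — expand F -> ε
step 5: stack=$ a F e e  input=e e a $  — match e
step 6: stack=$ a F e  input=e a $  — match e
step 7: stack=$ a F  input=a $  — expand F -> ε
Stack after step 7: $ a (top = a).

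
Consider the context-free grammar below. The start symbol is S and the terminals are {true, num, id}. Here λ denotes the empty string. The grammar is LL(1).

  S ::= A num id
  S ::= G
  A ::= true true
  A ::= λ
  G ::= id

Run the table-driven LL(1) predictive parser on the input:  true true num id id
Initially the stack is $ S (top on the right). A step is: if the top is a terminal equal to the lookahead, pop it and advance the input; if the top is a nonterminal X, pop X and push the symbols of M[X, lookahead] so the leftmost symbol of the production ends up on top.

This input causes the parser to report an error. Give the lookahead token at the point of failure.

     Stack               Input                  Action
  1  $ S                 true true num id id $  expand S ::= A num id
  2  $ id num A          true true num id id $  expand A ::= true true
  3  $ id num true true  true true num id id $  match true
  4  $ id num true       true num id id $       match true
  5  $ id num            num id id $            match num
  6  $ id                id id $                match id
  7  $                   id $                   error: stack empty but input remains

id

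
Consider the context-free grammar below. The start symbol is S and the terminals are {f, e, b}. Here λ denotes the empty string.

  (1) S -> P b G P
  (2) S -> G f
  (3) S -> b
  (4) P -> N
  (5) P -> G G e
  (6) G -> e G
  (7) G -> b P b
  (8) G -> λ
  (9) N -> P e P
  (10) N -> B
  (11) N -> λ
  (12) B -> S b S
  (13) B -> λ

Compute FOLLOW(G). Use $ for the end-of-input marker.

FIRST(G) = {λ, b, e}
FIRST(S) = {b, e, f}  (via P b G P, G f)
FIRST(B) = {λ, b, e, f}  (via S b S)
FIRST(P) = {λ, b, e, f}  (via N, G G e)
FIRST(N) = {λ, b, e, f}  (via P e P, B)
FOLLOW(S) includes $ since S is the start symbol.
FOLLOW(S): in B->S b S (occurrence 1), S is followed by b S with FIRST {b}; in B->S b S (occurrence 2), the suffix after S is empty, so FOLLOW(S) ⊇ FOLLOW(B) = {$, b, e}. Thus FOLLOW(S) = {$, b, e}.
FOLLOW(G): in S->P b G P, G is followed by P with FIRST {λ, b, e, f}; in S->P b G P, the suffix after G is nullable, so FOLLOW(G) ⊇ FOLLOW(S) = {$, b, e}; in S->G f, G is followed by f with FIRST {f}; in P->G G e (occurrence 1), G is followed by G e with FIRST {b, e}; in P->G G e (occurrence 2), G is followed by e with FIRST {e}; in G->e G, the suffix after G is empty (adds nothing new). Thus FOLLOW(G) = {$, b, e, f}.
FOLLOW(P): in S->P b G P (occurrence 1), P is followed by b G P with FIRST {b}; in S->P b G P (occurrence 2), the suffix after P is empty, so FOLLOW(P) ⊇ FOLLOW(S) = {$, b, e}; in G->b P b, P is followed by b with FIRST {b}; in N->P e P (occurrence 1), P is followed by e P with FIRST {e}; in N->P e P (occurrence 2), the suffix after P is empty, so FOLLOW(P) ⊇ FOLLOW(N) = {$, b, e}. Thus FOLLOW(P) = {$, b, e}.
FOLLOW(N): in P->N, the suffix after N is empty, so FOLLOW(N) ⊇ FOLLOW(P) = {$, b, e}. Thus FOLLOW(N) = {$, b, e}.
FOLLOW(B): in N->B, the suffix after B is empty, so FOLLOW(B) ⊇ FOLLOW(N) = {$, b, e}. Thus FOLLOW(B) = {$, b, e}.

{$, b, e, f}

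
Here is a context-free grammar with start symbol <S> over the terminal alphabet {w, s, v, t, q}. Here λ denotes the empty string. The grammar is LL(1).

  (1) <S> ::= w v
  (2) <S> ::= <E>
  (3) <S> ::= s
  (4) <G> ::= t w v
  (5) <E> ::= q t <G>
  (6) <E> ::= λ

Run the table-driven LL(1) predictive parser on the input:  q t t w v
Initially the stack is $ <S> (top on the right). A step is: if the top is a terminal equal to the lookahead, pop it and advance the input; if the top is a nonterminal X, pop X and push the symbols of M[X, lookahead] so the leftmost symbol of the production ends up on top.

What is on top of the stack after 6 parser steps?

     Stack      Input        Action
  1  $ <S>      q t t w v $  expand <S> ::= <E>
  2  $ <E>      q t t w v $  expand <E> ::= q t <G>
  3  $ <G> t q  q t t w v $  match q
  4  $ <G> t    t t w v $    match t
  5  $ <G>      t w v $      expand <G> ::= t w v
  6  $ v w t    t w v $      match t
Stack after step 6: $ v w (top = w).

w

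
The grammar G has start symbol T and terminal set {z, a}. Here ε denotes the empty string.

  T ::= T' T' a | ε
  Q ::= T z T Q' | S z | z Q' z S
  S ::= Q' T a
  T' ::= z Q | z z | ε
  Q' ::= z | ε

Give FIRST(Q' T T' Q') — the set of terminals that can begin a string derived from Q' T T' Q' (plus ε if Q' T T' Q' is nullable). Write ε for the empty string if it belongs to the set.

FIRST(T'): from T'::=z Q we get {z}; from T'::=z z we get {z}; from T'::=ε we get {ε}. So FIRST(T') = {ε, z}.
FIRST(Q'): from Q'::=z we get {z}; from Q'::=ε we get {ε}. So FIRST(Q') = {ε, z}.
FIRST(T): from T::=T' T' a we get {a, z}; from T::=ε we get {ε}. So FIRST(T) = {ε, a, z}.
FIRST(S): from S::=Q' T a we get {a, z}. So FIRST(S) = {a, z}.
FIRST(Q): from Q::=T z T Q' we get {a, z}; from Q::=S z we get {a, z}; from Q::=z Q' z S we get {z}. So FIRST(Q) = {a, z}.
FIRST(Q' T T' Q'): take FIRST of each symbol in turn, carrying on past any symbol whose FIRST contains ε; result {ε, a, z}.

{ε, a, z}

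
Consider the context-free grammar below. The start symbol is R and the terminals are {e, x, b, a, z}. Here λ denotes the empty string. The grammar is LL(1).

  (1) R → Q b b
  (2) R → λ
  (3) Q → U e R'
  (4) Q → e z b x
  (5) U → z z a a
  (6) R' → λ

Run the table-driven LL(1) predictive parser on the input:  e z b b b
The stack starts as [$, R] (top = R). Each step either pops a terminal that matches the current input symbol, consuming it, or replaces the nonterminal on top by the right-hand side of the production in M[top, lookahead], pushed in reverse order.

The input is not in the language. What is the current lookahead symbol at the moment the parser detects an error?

b

step 1: stack=$ R  input=e z b b b $  — expand R → Q b b
step 2: stack=$ b b Q  input=e z b b b $  — expand Q → e z b x
step 3: stack=$ b b x b z e  input=e z b b b $  — match e
step 4: stack=$ b b x b z  input=z b b b $  — match z
step 5: stack=$ b b x b  input=b b b $  — match b
step 6: stack=$ b b x  input=b b $  — error: top is terminal x but lookahead is b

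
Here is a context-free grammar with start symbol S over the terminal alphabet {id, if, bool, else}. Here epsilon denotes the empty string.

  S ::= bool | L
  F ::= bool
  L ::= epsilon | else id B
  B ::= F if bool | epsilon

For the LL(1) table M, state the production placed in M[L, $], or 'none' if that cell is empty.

L ::= epsilon

FIRST(F) = {bool}
FIRST(L) = {epsilon, else}
FIRST(S) = {epsilon, bool, else}  (via L)
FIRST(B) = {epsilon, bool}  (via F if bool)
FOLLOW(S) includes $ since S is the start symbol.
FOLLOW(S): S appears on no right-hand side. Thus FOLLOW(S) = {$}.
FOLLOW(L): in S::=L, the suffix after L is empty, so FOLLOW(L) ⊇ FOLLOW(S) = {$}. Thus FOLLOW(L) = {$}.
For L ::= epsilon: FIRST(epsilon) = {epsilon}, so it goes in M[L, t] for t ∈ {}; since epsilon ∈ FIRST, also for every t ∈ FOLLOW(L) = {$}.
For L ::= else id B: FIRST(else id B) = {else}, so it goes in M[L, t] for t ∈ {else}.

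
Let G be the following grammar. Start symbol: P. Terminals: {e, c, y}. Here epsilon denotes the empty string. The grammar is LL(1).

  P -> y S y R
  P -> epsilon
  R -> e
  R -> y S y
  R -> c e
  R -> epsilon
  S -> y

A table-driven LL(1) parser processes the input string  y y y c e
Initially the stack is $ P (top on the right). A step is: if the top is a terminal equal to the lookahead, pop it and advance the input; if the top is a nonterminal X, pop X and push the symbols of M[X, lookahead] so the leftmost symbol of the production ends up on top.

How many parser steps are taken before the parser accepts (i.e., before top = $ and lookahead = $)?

8

     Stack      Input        Action
  1  $ P        y y y c e $  expand P -> y S y R
  2  $ R y S y  y y y c e $  match y
  3  $ R y S    y y c e $    expand S -> y
  4  $ R y y    y y c e $    match y
  5  $ R y      y c e $      match y
  6  $ R        c e $        expand R -> c e
  7  $ e c      c e $        match c
  8  $ e        e $          match e
Accept reached after 8 steps.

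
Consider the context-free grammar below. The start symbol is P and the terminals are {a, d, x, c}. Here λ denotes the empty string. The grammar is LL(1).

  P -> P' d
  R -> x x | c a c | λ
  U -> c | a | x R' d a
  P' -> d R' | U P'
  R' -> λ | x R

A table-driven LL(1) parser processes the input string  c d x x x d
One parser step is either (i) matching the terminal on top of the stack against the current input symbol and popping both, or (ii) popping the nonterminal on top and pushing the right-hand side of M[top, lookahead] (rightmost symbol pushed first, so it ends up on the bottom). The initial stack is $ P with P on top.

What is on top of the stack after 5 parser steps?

step 1: stack=$ P  input=c d x x x d $  — expand P -> P' d
step 2: stack=$ d P'  input=c d x x x d $  — expand P' -> U P'
step 3: stack=$ d P' U  input=c d x x x d $  — expand U -> c
step 4: stack=$ d P' c  input=c d x x x d $  — match c
step 5: stack=$ d P'  input=d x x x d $  — expand P' -> d R'
Stack after step 5: $ d R' d (top = d).

d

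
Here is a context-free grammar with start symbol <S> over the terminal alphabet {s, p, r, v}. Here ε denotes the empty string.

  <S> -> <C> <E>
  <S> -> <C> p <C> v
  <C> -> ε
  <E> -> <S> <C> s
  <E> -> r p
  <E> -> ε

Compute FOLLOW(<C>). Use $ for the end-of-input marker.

FIRST(<C>): from <C>->ε we get {ε}. So FIRST(<C>) = {ε}.
FIRST(<S>): from <S>-><C> <E> we get {ε, p, r, s}; from <S>-><C> p <C> v we get {p}. So FIRST(<S>) = {ε, p, r, s}.
FIRST(<E>): from <E>-><S> <C> s we get {p, r, s}; from <E>->r p we get {r}; from <E>->ε we get {ε}. So FIRST(<E>) = {ε, p, r, s}.
FOLLOW(<S>) includes $ since <S> is the start symbol.
FOLLOW(<S>): in <E>-><S> <C> s, <S> is followed by <C> s with FIRST {s}. Thus FOLLOW(<S>) = {$, s}.
FOLLOW(<C>): in <S>-><C> <E>, <C> is followed by <E> with FIRST {ε, p, r, s}; in <S>-><C> <E>, the suffix after <C> is nullable, so FOLLOW(<C>) ⊇ FOLLOW(<S>) = {$, s}; in <S>-><C> p <C> v (occurrence 1), <C> is followed by p <C> v with FIRST {p}; in <S>-><C> p <C> v (occurrence 2), <C> is followed by v with FIRST {v}; in <E>-><S> <C> s, <C> is followed by s with FIRST {s}. Thus FOLLOW(<C>) = {$, p, r, s, v}.
FOLLOW(<E>): in <S>-><C> <E>, the suffix after <E> is empty, so FOLLOW(<E>) ⊇ FOLLOW(<S>) = {$, s}. Thus FOLLOW(<E>) = {$, s}.

{$, p, r, s, v}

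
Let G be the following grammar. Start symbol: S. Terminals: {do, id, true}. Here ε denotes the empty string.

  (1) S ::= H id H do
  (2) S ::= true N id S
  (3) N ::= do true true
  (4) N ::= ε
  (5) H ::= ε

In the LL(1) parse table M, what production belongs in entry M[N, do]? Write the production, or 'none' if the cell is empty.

N ::= do true true

FIRST(N): from N::=do true true we get {do}; from N::=ε we get {ε}. So FIRST(N) = {ε, do}.
FIRST(H): from H::=ε we get {ε}. So FIRST(H) = {ε}.
FIRST(S): from S::=H id H do we get {id}; from S::=true N id S we get {true}. So FIRST(S) = {id, true}.
FOLLOW(S) includes $ since S is the start symbol.
FOLLOW(N): in S::=true N id S, N is followed by id S with FIRST {id}. Thus FOLLOW(N) = {id}.
For N ::= do true true: FIRST(do true true) = {do}, so it goes in M[N, t] for t ∈ {do}.
For N ::= ε: FIRST(ε) = {ε}, so it goes in M[N, t] for t ∈ {}; since ε ∈ FIRST, also for every t ∈ FOLLOW(N) = {id}.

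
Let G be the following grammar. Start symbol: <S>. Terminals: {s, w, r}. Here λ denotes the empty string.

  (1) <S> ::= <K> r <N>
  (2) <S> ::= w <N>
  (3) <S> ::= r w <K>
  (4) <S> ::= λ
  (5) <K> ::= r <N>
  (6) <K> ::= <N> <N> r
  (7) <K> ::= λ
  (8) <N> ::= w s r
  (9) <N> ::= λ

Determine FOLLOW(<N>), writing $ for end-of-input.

FIRST(<N>): from <N>::=w s r we get {w}; from <N>::=λ we get {λ}. So FIRST(<N>) = {λ, w}.
FIRST(<K>): from <K>::=r <N> we get {r}; from <K>::=<N> <N> r we get {r, w}; from <K>::=λ we get {λ}. So FIRST(<K>) = {λ, r, w}.
FIRST(<S>): from <S>::=<K> r <N> we get {r, w}; from <S>::=w <N> we get {w}; from <S>::=r w <K> we get {r}; from <S>::=λ we get {λ}. So FIRST(<S>) = {λ, r, w}.
FOLLOW(<S>) includes $ since <S> is the start symbol.
FOLLOW(<S>): <S> appears on no right-hand side. Thus FOLLOW(<S>) = {$}.
FOLLOW(<K>): in <S>::=<K> r <N>, <K> is followed by r <N> with FIRST {r}; in <S>::=r w <K>, the suffix after <K> is empty, so FOLLOW(<K>) ⊇ FOLLOW(<S>) = {$}. Thus FOLLOW(<K>) = {$, r}.
FOLLOW(<N>): in <S>::=<K> r <N>, the suffix after <N> is empty, so FOLLOW(<N>) ⊇ FOLLOW(<S>) = {$}; in <S>::=w <N>, the suffix after <N> is empty, so FOLLOW(<N>) ⊇ FOLLOW(<S>) = {$}; in <K>::=r <N>, the suffix after <N> is empty, so FOLLOW(<N>) ⊇ FOLLOW(<K>) = {$, r}; in <K>::=<N> <N> r (occurrence 1), <N> is followed by <N> r with FIRST {r, w}; in <K>::=<N> <N> r (occurrence 2), <N> is followed by r with FIRST {r}. Thus FOLLOW(<N>) = {$, r, w}.

{$, r, w}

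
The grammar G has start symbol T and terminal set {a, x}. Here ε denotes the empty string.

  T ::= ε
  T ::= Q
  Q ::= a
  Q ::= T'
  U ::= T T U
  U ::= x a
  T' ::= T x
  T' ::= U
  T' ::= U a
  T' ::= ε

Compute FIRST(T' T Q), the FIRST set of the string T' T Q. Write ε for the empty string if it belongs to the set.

{ε, a, x}

FIRST(T) = {ε, a, x}  (via Q)
FIRST(U) = {a, x}  (via T T U)
FIRST(T') = {ε, a, x}  (via T x, U, U a)
FIRST(Q) = {ε, a, x}  (via T')
FIRST(T' T Q): take FIRST of each symbol in turn, carrying on past any symbol whose FIRST contains ε; result {ε, a, x}.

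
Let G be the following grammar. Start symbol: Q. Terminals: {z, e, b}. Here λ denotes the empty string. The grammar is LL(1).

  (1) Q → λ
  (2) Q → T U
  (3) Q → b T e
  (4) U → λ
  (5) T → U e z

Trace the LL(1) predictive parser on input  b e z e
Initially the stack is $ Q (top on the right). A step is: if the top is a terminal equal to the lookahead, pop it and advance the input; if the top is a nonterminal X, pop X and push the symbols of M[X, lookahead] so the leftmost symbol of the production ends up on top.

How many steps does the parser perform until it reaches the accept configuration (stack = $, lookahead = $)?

7

     Stack      Input      Action
  1  $ Q        b e z e $  expand Q → b T e
  2  $ e T b    b e z e $  match b
  3  $ e T      e z e $    expand T → U e z
  4  $ e z e U  e z e $    expand U → λ
  5  $ e z e    e z e $    match e
  6  $ e z      z e $      match z
  7  $ e        e $        match e
Accept reached after 7 steps.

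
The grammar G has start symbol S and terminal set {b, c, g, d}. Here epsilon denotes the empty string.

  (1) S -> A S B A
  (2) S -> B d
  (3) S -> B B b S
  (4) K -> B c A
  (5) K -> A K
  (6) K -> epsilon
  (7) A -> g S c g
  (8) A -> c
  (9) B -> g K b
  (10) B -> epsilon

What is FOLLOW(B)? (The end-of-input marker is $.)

{b, c, d, g}

FIRST(A): from A->g S c g we get {g}; from A->c we get {c}. So FIRST(A) = {c, g}.
FIRST(B): from B->g K b we get {g}; from B->epsilon we get {epsilon}. So FIRST(B) = {epsilon, g}.
FIRST(S): from S->A S B A we get {c, g}; from S->B d we get {d, g}; from S->B B b S we get {b, g}. So FIRST(S) = {b, c, d, g}.
FIRST(K): from K->B c A we get {c, g}; from K->A K we get {c, g}; from K->epsilon we get {epsilon}. So FIRST(K) = {epsilon, c, g}.
FOLLOW(S) includes $ since S is the start symbol.
FOLLOW(S): in S->A S B A, S is followed by B A with FIRST {c, g}; in S->B B b S, the suffix after S is empty (adds nothing new); in A->g S c g, S is followed by c g with FIRST {c}. Thus FOLLOW(S) = {$, c, g}.
FOLLOW(K): in K->A K, the suffix after K is empty (adds nothing new); in B->g K b, K is followed by b with FIRST {b}. Thus FOLLOW(K) = {b}.
FOLLOW(A): in S->A S B A (occurrence 1), A is followed by S B A with FIRST {b, c, d, g}; in S->A S B A (occurrence 2), the suffix after A is empty, so FOLLOW(A) ⊇ FOLLOW(S) = {$, c, g}; in K->B c A, the suffix after A is empty, so FOLLOW(A) ⊇ FOLLOW(K) = {b}; in K->A K, A is followed by K with FIRST {epsilon, c, g}; in K->A K, the suffix after A is nullable, so FOLLOW(A) ⊇ FOLLOW(K) = {b}. Thus FOLLOW(A) = {$, b, c, d, g}.
FOLLOW(B): in S->A S B A, B is followed by A with FIRST {c, g}; in S->B d, B is followed by d with FIRST {d}; in S->B B b S (occurrence 1), B is followed by B b S with FIRST {b, g}; in S->B B b S (occurrence 2), B is followed by b S with FIRST {b}; in K->B c A, B is followed by c A with FIRST {c}. Thus FOLLOW(B) = {b, c, d, g}.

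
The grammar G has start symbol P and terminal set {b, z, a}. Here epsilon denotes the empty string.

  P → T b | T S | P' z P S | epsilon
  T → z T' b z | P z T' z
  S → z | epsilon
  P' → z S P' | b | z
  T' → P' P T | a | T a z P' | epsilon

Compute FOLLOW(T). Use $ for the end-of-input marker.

{$, a, b, z}

FIRST(S) = {epsilon, z}
FIRST(P') = {b, z}
FIRST(P) = {epsilon, b, z}  (via T b, T S, P' z P S)
FIRST(T) = {b, z}  (via P z T' z)
FIRST(T') = {epsilon, a, b, z}  (via P' P T, T a z P')
FOLLOW(P) includes $ since P is the start symbol.
FOLLOW(P): in P→P' z P S, P is followed by S with FIRST {epsilon, z}; in P→P' z P S, the suffix after P is nullable (adds nothing new); in T→P z T' z, P is followed by z T' z with FIRST {z}; in T'→P' P T, P is followed by T with FIRST {b, z}. Thus FOLLOW(P) = {$, b, z}.
FOLLOW(S): in P→T S, the suffix after S is empty, so FOLLOW(S) ⊇ FOLLOW(P) = {$, b, z}; in P→P' z P S, the suffix after S is empty, so FOLLOW(S) ⊇ FOLLOW(P) = {$, b, z}; in P'→z S P', S is followed by P' with FIRST {b, z}. Thus FOLLOW(S) = {$, b, z}.
FOLLOW(T'): in T→z T' b z, T' is followed by b z with FIRST {b}; in T→P z T' z, T' is followed by z with FIRST {z}. Thus FOLLOW(T') = {b, z}.
FOLLOW(T): in P→T b, T is followed by b with FIRST {b}; in P→T S, T is followed by S with FIRST {epsilon, z}; in P→T S, the suffix after T is nullable, so FOLLOW(T) ⊇ FOLLOW(P) = {$, b, z}; in T'→P' P T, the suffix after T is empty, so FOLLOW(T) ⊇ FOLLOW(T') = {b, z}; in T'→T a z P', T is followed by a z P' with FIRST {a}. Thus FOLLOW(T) = {$, a, b, z}.
FOLLOW(P'): in P→P' z P S, P' is followed by z P S with FIRST {z}; in P'→z S P', the suffix after P' is empty (adds nothing new); in T'→P' P T, P' is followed by P T with FIRST {b, z}; in T'→T a z P', the suffix after P' is empty, so FOLLOW(P') ⊇ FOLLOW(T') = {b, z}. Thus FOLLOW(P') = {b, z}.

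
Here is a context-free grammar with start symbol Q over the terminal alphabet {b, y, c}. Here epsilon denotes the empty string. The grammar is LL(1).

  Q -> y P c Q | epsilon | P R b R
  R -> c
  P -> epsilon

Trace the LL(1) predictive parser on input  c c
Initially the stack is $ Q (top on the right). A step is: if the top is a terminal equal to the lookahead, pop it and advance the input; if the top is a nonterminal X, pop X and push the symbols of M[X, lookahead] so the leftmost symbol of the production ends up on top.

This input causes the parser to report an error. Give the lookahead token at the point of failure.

c

step 1: stack=$ Q  input=c c $  — expand Q -> P R b R
step 2: stack=$ R b R P  input=c c $  — expand P -> epsilon
step 3: stack=$ R b R  input=c c $  — expand R -> c
step 4: stack=$ R b c  input=c c $  — match c
step 5: stack=$ R b  input=c $  — error: top is terminal b but lookahead is c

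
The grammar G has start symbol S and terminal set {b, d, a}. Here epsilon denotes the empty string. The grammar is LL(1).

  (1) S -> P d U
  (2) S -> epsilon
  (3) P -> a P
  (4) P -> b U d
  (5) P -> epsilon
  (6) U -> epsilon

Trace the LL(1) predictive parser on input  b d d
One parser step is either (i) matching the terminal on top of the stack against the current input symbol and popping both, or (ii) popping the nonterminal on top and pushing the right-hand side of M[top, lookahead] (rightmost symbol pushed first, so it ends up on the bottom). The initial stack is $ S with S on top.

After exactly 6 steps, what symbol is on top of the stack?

     Stack        Input    Action
  1  $ S          b d d $  expand S -> P d U
  2  $ U d P      b d d $  expand P -> b U d
  3  $ U d d U b  b d d $  match b
  4  $ U d d U    d d $    expand U -> epsilon
  5  $ U d d      d d $    match d
  6  $ U d        d $      match d
Stack after step 6: $ U (top = U).

U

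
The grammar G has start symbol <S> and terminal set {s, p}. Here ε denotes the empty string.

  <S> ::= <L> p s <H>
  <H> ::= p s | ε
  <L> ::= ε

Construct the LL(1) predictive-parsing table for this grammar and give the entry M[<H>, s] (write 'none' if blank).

none

FIRST(<H>) = {ε, p}
FIRST(<L>) = {ε}
FIRST(<S>) = {p}  (via <L> p s <H>)
FOLLOW(<S>) includes $ since <S> is the start symbol.
FOLLOW(<S>): <S> appears on no right-hand side. Thus FOLLOW(<S>) = {$}.
FOLLOW(<H>): in <S>::=<L> p s <H>, the suffix after <H> is empty, so FOLLOW(<H>) ⊇ FOLLOW(<S>) = {$}. Thus FOLLOW(<H>) = {$}.
For <H> ::= p s: FIRST(p s) = {p}, so it goes in M[<H>, t] for t ∈ {p}.
For <H> ::= ε: FIRST(ε) = {ε}, so it goes in M[<H>, t] for t ∈ {}; since ε ∈ FIRST, also for every t ∈ FOLLOW(<H>) = {$}.
None of these place a production in M[<H>, s].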